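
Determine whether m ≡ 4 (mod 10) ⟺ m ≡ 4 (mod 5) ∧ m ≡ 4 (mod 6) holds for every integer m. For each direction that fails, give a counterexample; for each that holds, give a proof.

Only the converse holds.

Forward direction. This fails: m = 24 gives 24 ≡ 4 (mod 10) but 24 ≡ 0 (mod 6), so the conjunction on the right does not hold.

Converse. If m ≡ 4 (mod 5) and m ≡ 4 (mod 6), then by the Chinese remainder theorem m ≡ 4 (mod 30). Since 4 ≡ 4 (mod 10) and 10 ∣ 30, we get m ≡ 4 (mod 10).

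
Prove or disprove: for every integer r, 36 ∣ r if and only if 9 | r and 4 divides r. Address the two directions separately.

[⇒] If 36 ∣ r, write r = 36q. Since 36 = 4·9, r = 9·(4q), so 9 ∣ r; and since 36 = 9·4, r = 4·(9q), so 4 ∣ r.

[⇐] Suppose 9 ∣ r and 4 ∣ r. Any common multiple of 9 and 4 is a multiple of their lcm; here gcd(9, 4) = 1, so lcm(9, 4) = 9·4 = 36, so 36 ∣ r.

The biconditional holds.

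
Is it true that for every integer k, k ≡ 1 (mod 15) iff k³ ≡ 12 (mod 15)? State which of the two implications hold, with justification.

(⇒) fails and (⇐) fails.

(→) This fails: take k = 1. Then 1 ≡ 1 (mod 15), but 1³ = 1 ≡ 1 (mod 15), not 12.

(←) This fails: take k = 3. Then 3³ = 27 ≡ 12 (mod 15), yet 3 ≡ 3 (mod 15), not 1.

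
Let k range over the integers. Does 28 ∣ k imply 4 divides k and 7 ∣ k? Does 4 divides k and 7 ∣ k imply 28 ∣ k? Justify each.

Both directions hold; the statement is true.

Forward direction. If 28 ∣ k, write k = 28q. Since 28 = 7·4, k = 4·(7q), so 4 ∣ k; and since 28 = 4·7, k = 7·(4q), so 7 ∣ k.

Converse. Suppose 4 ∣ k and 7 ∣ k. Any common multiple of 4 and 7 is a multiple of their lcm; here gcd(4, 7) = 1, so lcm(4, 7) = 4·7 = 28, so 28 ∣ k.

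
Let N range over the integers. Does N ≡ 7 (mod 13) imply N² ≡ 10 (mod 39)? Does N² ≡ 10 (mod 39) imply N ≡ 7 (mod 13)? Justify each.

Both directions fail.

[⇒] This fails: take N = 33. Then 33 ≡ 7 (mod 13), but 33² = 1089 ≡ 36 (mod 39), not 10.

[⇐] This fails: take N = 19. Then 19² = 361 ≡ 10 (mod 39), yet 19 ≡ 6 (mod 13), not 7.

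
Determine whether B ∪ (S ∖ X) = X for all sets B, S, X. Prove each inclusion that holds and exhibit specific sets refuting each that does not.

(⟹) This inclusion fails. Take B = {1}, S = ∅, X = ∅; then 1 ∈ B ∪ (S ∖ X) but 1 ∉ X.

(⟸) This inclusion fails. Take B = ∅, S = ∅, X = {1}; then 1 ∈ X but 1 ∉ B ∪ (S ∖ X).

Neither inclusion holds.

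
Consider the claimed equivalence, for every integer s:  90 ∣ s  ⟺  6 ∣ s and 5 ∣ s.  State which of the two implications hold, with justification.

Only the forward implication holds.

Forward direction. If 90 ∣ s, write s = 90q. Since 90 = 15·6, s = 6·(15q), so 6 ∣ s; and since 90 = 18·5, s = 5·(18q), so 5 ∣ s.

Converse. This fails: take s = 30. Both 6 ∣ 30 and 5 ∣ 30, yet 30 is not a multiple of 90 (since 30 = 0·90 + 30), so 90 ∤ 30.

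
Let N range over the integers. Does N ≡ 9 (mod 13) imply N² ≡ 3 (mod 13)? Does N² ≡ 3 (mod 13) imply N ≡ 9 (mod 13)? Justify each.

(→) Suppose N ≡ 9 (mod 13). Write N = 13j + 9. Then (13j + 9)² = 169j² + 234j + 81 = 13(13j² + 18j + 6) + 3, so N² ≡ 3 (mod 13).

(←) This fails: take N = 4. Then 4² = 16 ≡ 3 (mod 13), yet 4 ≡ 4 (mod 13), not 9.

Only the forward implication holds.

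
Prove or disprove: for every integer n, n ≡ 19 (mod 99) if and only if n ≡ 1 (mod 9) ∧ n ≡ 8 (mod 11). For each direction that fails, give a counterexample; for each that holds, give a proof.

Forward direction. Suppose n ≡ 19 (mod 99); write n = 99j + 19. Since 9 ∣ 99, reducing mod 9 gives n ≡ 19 ≡ 1 (mod 9); since 11 ∣ 99, reducing mod 11 gives n ≡ 19 ≡ 8 (mod 11).

Converse. If n ≡ 1 (mod 9) and n ≡ 8 (mod 11), then by the Chinese remainder theorem n ≡ 19 (mod 99). This is exactly n ≡ 19 (mod 99).

The biconditional holds.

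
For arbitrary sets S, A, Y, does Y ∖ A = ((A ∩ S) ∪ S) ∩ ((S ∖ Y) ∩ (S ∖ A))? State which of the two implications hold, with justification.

(⟹) This inclusion fails. Take S = ∅, A = ∅, Y = {1}; then 1 ∈ Y ∖ A but 1 ∉ ((A ∩ S) ∪ S) ∩ ((S ∖ Y) ∩ (S ∖ A)).

(⟸) This inclusion fails. Take S = {1}, A = ∅, Y = ∅; then 1 ∈ ((A ∩ S) ∪ S) ∩ ((S ∖ Y) ∩ (S ∖ A)) but 1 ∉ Y ∖ A.

Neither inclusion holds.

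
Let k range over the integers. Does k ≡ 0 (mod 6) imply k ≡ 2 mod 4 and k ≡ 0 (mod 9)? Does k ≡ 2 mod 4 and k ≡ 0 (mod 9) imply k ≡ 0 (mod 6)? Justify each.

Only the converse holds.

Converse. If k ≡ 2 (mod 4) and k ≡ 0 (mod 9), then by the Chinese remainder theorem k ≡ 18 (mod 36). Since 18 ≡ 0 (mod 6) and 6 ∣ 36, we get k ≡ 0 (mod 6).

Forward direction. This fails: k = 0 gives 0 ≡ 0 (mod 6) but 0 ≡ 0 (mod 4), so the conjunction on the right does not hold.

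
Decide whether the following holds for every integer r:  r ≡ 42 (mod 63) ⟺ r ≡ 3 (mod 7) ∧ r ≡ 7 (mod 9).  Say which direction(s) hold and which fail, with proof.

(⟹) This fails: r = 42 gives 42 ≡ 42 (mod 63) but 42 ≡ 0 (mod 7), so the conjunction on the right does not hold.

(⟸) This fails: r = 52 satisfies both congruences on the right (52 ≡ 3 mod 7 and 52 ≡ 7 mod 9) yet 52 ≡ 52 (mod 63), not 42.

Neither implication holds.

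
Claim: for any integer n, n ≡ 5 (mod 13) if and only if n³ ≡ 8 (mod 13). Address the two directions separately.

(⇒) holds; (⇐) fails.

Forward direction. Suppose n ≡ 5 (mod 13). Write n = 13j + 5. Then (13j + 5)³ = 2197j³ + 2535j² + 975j + 125 = 13(169j³ + 195j² + 75j + 9) + 8, so n³ ≡ 8 (mod 13).

Converse. This fails: take n = 2. Then 2³ = 8 ≡ 8 (mod 13), yet 2 ≡ 2 (mod 13), not 5.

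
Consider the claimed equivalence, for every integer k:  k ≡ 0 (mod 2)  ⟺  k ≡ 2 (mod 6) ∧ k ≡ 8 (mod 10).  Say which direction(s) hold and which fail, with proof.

[⇒] This fails: k = 0 gives 0 ≡ 0 (mod 2) but 0 ≡ 0 (mod 6), so the conjunction on the right does not hold.

[⇐] Conversely, if k ≡ 2 (mod 6) and k ≡ 8 (mod 10), then by the Chinese remainder theorem k ≡ 8 (mod 30). Since 8 ≡ 0 (mod 2) and 2 ∣ 30, we get k ≡ 0 (mod 2).

(⇒) fails; (⇐) holds.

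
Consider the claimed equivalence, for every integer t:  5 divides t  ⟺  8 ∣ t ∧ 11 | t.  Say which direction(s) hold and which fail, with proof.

Neither direction holds.

(⟹) This fails: take t = 5. Certainly 5 ∣ 5, but 8 ∤ 5.

(⟸) This fails: take t = 88. Both 8 ∣ 88 and 11 ∣ 88, yet 88 is not a multiple of 5 (since 88 = 17·5 + 3), so 5 ∤ 88.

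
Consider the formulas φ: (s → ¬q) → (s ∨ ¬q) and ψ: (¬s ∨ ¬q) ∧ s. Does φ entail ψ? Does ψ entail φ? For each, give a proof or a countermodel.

(⇒) This fails. Under s = F, q = F, the left side is true but the right side is false.

(⇐) Assume the antecedent. If s is true, (s → ¬q) → (s ∨ ¬q) reduces to true regardless of the other variables. If s is false, the antecedent cannot hold. Either way (s → ¬q) → (s ∨ ¬q) holds.

Only the reverse direction holds.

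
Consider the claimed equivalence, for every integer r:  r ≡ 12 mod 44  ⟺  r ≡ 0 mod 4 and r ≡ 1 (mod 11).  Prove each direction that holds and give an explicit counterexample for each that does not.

[⇐] If r ≡ 0 (mod 4) and r ≡ 1 (mod 11), then by the Chinese remainder theorem r ≡ 12 (mod 44). This is exactly r ≡ 12 (mod 44).

[⇒] Suppose r ≡ 12 (mod 44); write r = 44j + 12. Since 4 ∣ 44, reducing mod 4 gives r ≡ 12 ≡ 0 (mod 4); since 11 ∣ 44, reducing mod 11 gives r ≡ 12 ≡ 1 (mod 11).

Both directions hold.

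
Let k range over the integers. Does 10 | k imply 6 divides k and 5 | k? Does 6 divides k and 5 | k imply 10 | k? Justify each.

Not equivalent: only (⇐) holds.

Forward direction. This fails: take k = 10. Certainly 10 ∣ 10, but 6 ∤ 10.

Converse. Suppose 6 ∣ k and 5 ∣ k. Any common multiple of 6 and 5 is a multiple of their lcm; here gcd(6, 5) = 1, so lcm(6, 5) = 6·5 = 30, so 30 ∣ k. Since 10 ∣ 30, it follows that 10 ∣ k.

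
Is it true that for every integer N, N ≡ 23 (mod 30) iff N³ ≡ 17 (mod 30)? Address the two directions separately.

Both implications hold.

[⇒] Suppose N ≡ 23 (mod 30). Write N = 30j + 23. Then (30j + 23)³ = 27000j³ + 62100j² + 47610j + 12167 = 30(900j³ + 2070j² + 1587j + 405) + 17, so N³ ≡ 17 (mod 30).

[⇐] Conversely, suppose N³ ≡ 17 (mod 30). The only residue r in {0, …, 29} with r³ ≡ 17 (mod 30) is r = 23, so N ≡ 23 (mod 30).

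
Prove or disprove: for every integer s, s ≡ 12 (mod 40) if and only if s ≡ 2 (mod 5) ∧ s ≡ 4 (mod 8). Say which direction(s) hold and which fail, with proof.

Equivalent; both directions hold.

(⇒) Suppose s ≡ 12 (mod 40); write s = 40j + 12. Since 5 ∣ 40, reducing mod 5 gives s ≡ 12 ≡ 2 (mod 5); since 8 ∣ 40, reducing mod 8 gives s ≡ 12 ≡ 4 (mod 8).

(⇐) Conversely, if s ≡ 2 (mod 5) and s ≡ 4 (mod 8), then by the Chinese remainder theorem s ≡ 12 (mod 40). This is exactly s ≡ 12 (mod 40).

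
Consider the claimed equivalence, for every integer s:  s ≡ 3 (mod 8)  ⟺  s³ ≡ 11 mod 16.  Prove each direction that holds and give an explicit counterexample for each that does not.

(→) This fails: take s = 11. Then 11 ≡ 3 (mod 8), but 11³ = 1331 ≡ 3 (mod 16), not 11.

(←) Conversely, the residues r modulo 16 with r³ ≡ 11 (mod 16) are exactly {3}, and each is ≡ 3 (mod 8).

Not equivalent: only (⇐) holds.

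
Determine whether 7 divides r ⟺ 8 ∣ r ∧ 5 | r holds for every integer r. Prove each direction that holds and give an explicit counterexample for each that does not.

(⇒) This fails: take r = 7. Certainly 7 ∣ 7, but 8 ∤ 7.

(⇐) This fails: take r = 40. Both 8 ∣ 40 and 5 ∣ 40, yet 40 is not a multiple of 7 (since 40 = 5·7 + 5), so 7 ∤ 40.

(⇒) fails and (⇐) fails.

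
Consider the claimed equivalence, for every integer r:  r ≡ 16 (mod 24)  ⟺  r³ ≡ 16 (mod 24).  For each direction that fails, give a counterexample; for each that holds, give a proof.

(→) Suppose r ≡ 16 (mod 24). Write r = 24j + 16. Then (24j + 16)³ = 13824j³ + 27648j² + 18432j + 4096 = 24(576j³ + 1152j² + 768j + 170) + 16, so r³ ≡ 16 (mod 24).

(←) This fails: take r = 4. Then 4³ = 64 ≡ 16 (mod 24), yet 4 ≡ 4 (mod 24), not 16.

(⇒) holds; (⇐) fails.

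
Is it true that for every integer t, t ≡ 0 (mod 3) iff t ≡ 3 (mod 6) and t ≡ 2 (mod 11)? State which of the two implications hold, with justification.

(⇒) This fails: t = 0 gives 0 ≡ 0 (mod 3) but 0 ≡ 0 (mod 6), so the conjunction on the right does not hold.

(⇐) Conversely, if t ≡ 3 (mod 6) and t ≡ 2 (mod 11), then by the Chinese remainder theorem t ≡ 57 (mod 66). Since 57 ≡ 0 (mod 3) and 3 ∣ 66, we get t ≡ 0 (mod 3).

Only the reverse direction holds.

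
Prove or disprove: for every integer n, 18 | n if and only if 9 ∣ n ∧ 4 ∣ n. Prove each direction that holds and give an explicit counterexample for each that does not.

Not equivalent: only (⇐) holds.

(⇒) This fails: take n = 18. Certainly 18 ∣ 18, but 4 ∤ 18.

(⇐) Suppose 9 ∣ n and 4 ∣ n. Any common multiple of 9 and 4 is a multiple of their lcm; here gcd(9, 4) = 1, so lcm(9, 4) = 9·4 = 36, so 36 ∣ n. Since 18 ∣ 36, it follows that 18 ∣ n.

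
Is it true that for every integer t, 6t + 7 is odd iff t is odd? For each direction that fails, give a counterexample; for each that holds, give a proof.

The forward direction fails; the converse holds.

Converse. Suppose t is odd. Since 6 is even, 6t is even for every t, so 6t + 7 has the same parity as 7, which is odd. Hence 6t + 7 is odd.

Forward direction. This fails: take t = 2. Then 6t + 7 = 19, which is odd, yet t = 2 is even, not odd.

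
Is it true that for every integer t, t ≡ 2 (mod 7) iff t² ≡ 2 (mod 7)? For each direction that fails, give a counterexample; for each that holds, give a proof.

(→) This fails: take t = 2. Then 2 ≡ 2 (mod 7), but 2² = 4 ≡ 4 (mod 7), not 2.

(←) This fails: take t = 3. Then 3² = 9 ≡ 2 (mod 7), yet 3 ≡ 3 (mod 7), not 2.

(⇒) fails and (⇐) fails.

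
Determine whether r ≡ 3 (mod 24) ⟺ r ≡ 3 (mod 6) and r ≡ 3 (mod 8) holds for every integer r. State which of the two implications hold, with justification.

Both implications hold.

(⟸) If r ≡ 3 (mod 6) and r ≡ 3 (mod 8), then by the Chinese remainder theorem r ≡ 3 (mod 24). This is exactly r ≡ 3 (mod 24).

(⟹) Suppose r ≡ 3 (mod 24); write r = 24j + 3. Since 6 ∣ 24, reducing mod 6 gives r ≡ 3 (mod 6); since 8 ∣ 24, reducing mod 8 gives r ≡ 3 (mod 8).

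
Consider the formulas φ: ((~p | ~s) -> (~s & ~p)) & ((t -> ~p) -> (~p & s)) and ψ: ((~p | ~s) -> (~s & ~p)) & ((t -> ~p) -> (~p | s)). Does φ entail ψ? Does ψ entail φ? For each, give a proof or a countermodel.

[⇒] Assume the antecedent. If p is true, the antecedent forces (p = T, s = T, t = T), and the consequent holds there. If p is false, the antecedent cannot hold. Either way the consequent holds.

[⇐] This fails. Under p = F, s = F, t = F, the left side is false but the right side is true.

(⇒) holds; (⇐) fails.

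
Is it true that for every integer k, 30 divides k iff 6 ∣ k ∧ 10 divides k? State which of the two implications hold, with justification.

(⟹) If 30 ∣ k, write k = 30q. Since 30 = 5·6, k = 6·(5q), so 6 ∣ k; and since 30 = 3·10, k = 10·(3q), so 10 ∣ k.

(⟸) Suppose 6 ∣ k and 10 ∣ k. Any common multiple of 6 and 10 is a multiple of their lcm; here lcm(6, 10) = 6·10/gcd(6, 10) = 60/2 = 30, so 30 ∣ k.

Both implications hold.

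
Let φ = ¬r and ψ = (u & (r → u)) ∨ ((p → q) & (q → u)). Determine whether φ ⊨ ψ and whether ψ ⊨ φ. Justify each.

(⇒) This fails. Under p = T, u = F, q = F, r = F, the left side is true but the right side is false.

(⇐) This fails. Under p = F, u = F, q = F, r = T, the left side is false but the right side is true.

Neither implication holds.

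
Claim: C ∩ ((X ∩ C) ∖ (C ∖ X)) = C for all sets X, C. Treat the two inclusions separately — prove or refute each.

Only the forward inclusion holds.

(⟹) Let x ∈ C ∩ ((X ∩ C) ∖ (C ∖ X)). Then x ∈ X ∩ C, from which x ∈ C.

(⟸) This inclusion fails. Take X = ∅, C = {1}; then 1 ∈ C but 1 ∉ C ∩ ((X ∩ C) ∖ (C ∖ X)).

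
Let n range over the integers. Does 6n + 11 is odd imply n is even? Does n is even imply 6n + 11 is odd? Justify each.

(⇒) This fails: take n = 5. Then 6n + 11 = 41, which is odd, yet n = 5 is odd, not even.

(⇐) Suppose n is even. Since 6 is even, 6n is even for every n, so 6n + 11 has the same parity as 11, which is odd. Hence 6n + 11 is odd.

Only the reverse direction holds.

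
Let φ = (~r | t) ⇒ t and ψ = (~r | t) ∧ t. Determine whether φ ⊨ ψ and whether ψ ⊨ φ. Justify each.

Only the reverse direction holds.

(→) This fails. Under t = F, r = T, the left side is true but the right side is false.

(←) Assume the antecedent. If t is true, (~r | t) ⇒ t reduces to true regardless of the other variables. If t is false, the antecedent cannot hold. Either way (~r | t) ⇒ t holds.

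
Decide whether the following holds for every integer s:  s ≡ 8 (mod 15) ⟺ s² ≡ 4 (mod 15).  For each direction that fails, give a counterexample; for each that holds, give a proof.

(⟹) Suppose s ≡ 8 (mod 15). Write s = 15j + 8. Then (15j + 8)² = 225j² + 240j + 64 = 15(15j² + 16j + 4) + 4, so s² ≡ 4 (mod 15).

(⟸) This fails: take s = 2. Then 2² = 4 ≡ 4 (mod 15), yet 2 ≡ 2 (mod 15), not 8.

Only the forward implication holds.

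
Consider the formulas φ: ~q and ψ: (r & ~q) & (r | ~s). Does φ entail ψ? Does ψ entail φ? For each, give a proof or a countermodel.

Not equivalent: only (⇐) holds.

(⟹) This fails. Under q = F, r = F, s = F, the left side is true but the right side is false.

(⟸) Assume the antecedent. If q is true, the antecedent cannot hold. If q is false, ~q reduces to true regardless of the other variables. Either way ~q holds.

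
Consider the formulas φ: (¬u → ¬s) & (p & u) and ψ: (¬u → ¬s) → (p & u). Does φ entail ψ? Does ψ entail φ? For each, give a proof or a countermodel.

Only the forward implication holds.

(→) Assume the antecedent. If p is true, the antecedent forces (p = T, s = F, u = T) or (p = T, s = T, u = T), and (¬u → ¬s) → (p & u) holds there. If p is false, the antecedent cannot hold. Either way (¬u → ¬s) → (p & u) holds.

(←) This fails. Under p = F, s = T, u = F, the left side is false but the right side is true.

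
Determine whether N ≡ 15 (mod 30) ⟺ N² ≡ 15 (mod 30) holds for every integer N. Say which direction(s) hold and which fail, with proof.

Both implications hold.

(⇒) Suppose N ≡ 15 (mod 30). Write N = 30j + 15. Then (30j + 15)² = 900j² + 900j + 225 = 30(30j² + 30j + 7) + 15, so N² ≡ 15 (mod 30).

(⇐) Conversely, suppose N² ≡ 15 (mod 30). The only residue r in {0, …, 29} with r² ≡ 15 (mod 30) is r = 15, so N ≡ 15 (mod 30).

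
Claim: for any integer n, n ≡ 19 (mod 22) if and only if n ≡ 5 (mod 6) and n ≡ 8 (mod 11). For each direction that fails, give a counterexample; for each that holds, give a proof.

[⇒] This fails: n = 19 gives 19 ≡ 19 (mod 22) but 19 ≡ 1 (mod 6), so the conjunction on the right does not hold.

[⇐] Conversely, if n ≡ 5 (mod 6) and n ≡ 8 (mod 11), then by the Chinese remainder theorem n ≡ 41 (mod 66). Since 41 ≡ 19 (mod 22) and 22 ∣ 66, we get n ≡ 19 (mod 22).

(⇒) fails; (⇐) holds.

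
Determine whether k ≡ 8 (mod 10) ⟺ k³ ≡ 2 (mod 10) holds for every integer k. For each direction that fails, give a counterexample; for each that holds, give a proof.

Both directions hold.

Forward direction. Suppose k ≡ 8 (mod 10). Write k = 10j + 8. Then (10j + 8)³ = 1000j³ + 2400j² + 1920j + 512 = 10(100j³ + 240j² + 192j + 51) + 2, so k³ ≡ 2 (mod 10).

Converse. Suppose k³ ≡ 2 (mod 10). The only residue r in {0, …, 9} with r³ ≡ 2 (mod 10) is r = 8, so k ≡ 8 (mod 10).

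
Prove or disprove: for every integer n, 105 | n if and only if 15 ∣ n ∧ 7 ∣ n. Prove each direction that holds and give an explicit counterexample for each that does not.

(→) If 105 ∣ n, write n = 105q. Since 105 = 7·15, n = 15·(7q), so 15 ∣ n; and since 105 = 15·7, n = 7·(15q), so 7 ∣ n.

(←) Suppose 15 ∣ n and 7 ∣ n. Any common multiple of 15 and 7 is a multiple of their lcm; here gcd(15, 7) = 1, so lcm(15, 7) = 15·7 = 105, so 105 ∣ n.

The biconditional holds.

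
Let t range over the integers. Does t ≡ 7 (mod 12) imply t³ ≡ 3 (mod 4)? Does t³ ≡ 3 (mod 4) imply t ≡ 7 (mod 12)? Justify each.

(⟹) Suppose t ≡ 7 (mod 12). Then t³ ≡ 7³ = 343 (mod 12), and since 4 ∣ 12, also t³ ≡ 3 (mod 4).

(⟸) This fails: take t = 3. Then 3³ = 27 ≡ 3 (mod 4), yet 3 ≡ 3 (mod 12), not 7.

Only the forward direction holds.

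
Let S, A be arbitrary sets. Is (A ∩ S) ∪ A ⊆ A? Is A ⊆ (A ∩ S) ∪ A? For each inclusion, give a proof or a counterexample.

Both inclusions hold; the sets are equal.

(⟹) Let x ∈ (A ∩ S) ∪ A. Then either x ∈ A and x ∉ S; or x ∈ S ∩ A. In each case x ∈ A, so (A ∩ S) ∪ A ⊆ A.

(⟸) Let x ∈ A. Then either x ∈ A and x ∉ S; or x ∈ S ∩ A. In each case x ∈ (A ∩ S) ∪ A, so A ⊆ (A ∩ S) ∪ A.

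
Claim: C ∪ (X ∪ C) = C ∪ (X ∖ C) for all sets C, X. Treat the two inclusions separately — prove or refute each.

Forward inclusion. Let x ∈ C ∪ (X ∪ C). Then either x ∈ C and x ∉ X; or x ∈ X and x ∉ C; or x ∈ C ∩ X. In each case x ∈ C ∪ (X ∖ C), so C ∪ (X ∪ C) ⊆ C ∪ (X ∖ C).

Reverse inclusion. Let x ∈ C ∪ (X ∖ C). Then either x ∈ C and x ∉ X; or x ∈ X and x ∉ C; or x ∈ C ∩ X. In each case x ∈ C ∪ (X ∪ C), so C ∪ (X ∖ C) ⊆ C ∪ (X ∪ C).

The two sets are equal.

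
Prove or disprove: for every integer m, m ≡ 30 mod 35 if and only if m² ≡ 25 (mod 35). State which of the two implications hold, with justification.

Only the forward direction holds.

Forward direction. Suppose m ≡ 30 mod 35. Write m = 35j + 30. Then (35j + 30)² = 1225j² + 2100j + 900 = 35(35j² + 60j + 25) + 25, so m² ≡ 25 (mod 35).

Converse. This fails: take m = 5. Then 5² = 25 ≡ 25 (mod 35), yet 5 ≡ 5 (mod 35), not 30.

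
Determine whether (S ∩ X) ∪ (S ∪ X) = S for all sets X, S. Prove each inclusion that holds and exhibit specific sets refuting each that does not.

Only the reverse inclusion holds.

(⟸) Let x ∈ S. Then either x ∈ S and x ∉ X; or x ∈ X ∩ S. In each case x ∈ (S ∩ X) ∪ (S ∪ X), so S ⊆ (S ∩ X) ∪ (S ∪ X).

(⟹) This inclusion fails. Take X = {1}, S = ∅; then 1 ∈ (S ∩ X) ∪ (S ∪ X) but 1 ∉ S.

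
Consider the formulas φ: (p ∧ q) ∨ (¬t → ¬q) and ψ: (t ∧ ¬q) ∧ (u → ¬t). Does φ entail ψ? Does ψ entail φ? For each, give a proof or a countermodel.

[⇒] This fails. Under p = F, t = F, q = F, u = F, the left side is true but the right side is false.

[⇐] Assume the antecedent. If p is true, (p ∧ q) ∨ (¬t → ¬q) reduces to true regardless of the other variables. If p is false, the antecedent forces (p = F, t = T, q = F, u = F), and (p ∧ q) ∨ (¬t → ¬q) holds there. Either way (p ∧ q) ∨ (¬t → ¬q) holds.

Only the reverse direction holds.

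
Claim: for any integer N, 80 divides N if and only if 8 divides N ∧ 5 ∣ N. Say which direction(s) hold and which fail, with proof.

Forward direction. If 80 ∣ N, write N = 80q. Since 80 = 10·8, N = 8·(10q), so 8 ∣ N; and since 80 = 16·5, N = 5·(16q), so 5 ∣ N.

Converse. This fails: take N = 40. Both 8 ∣ 40 and 5 ∣ 40, yet 40 is not a multiple of 80 (since 40 = 0·80 + 40), so 80 ∤ 40.

Only the forward direction holds.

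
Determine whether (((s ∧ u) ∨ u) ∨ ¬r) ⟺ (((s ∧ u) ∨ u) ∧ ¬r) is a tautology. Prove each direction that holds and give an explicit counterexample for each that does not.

(⇒) fails; (⇐) holds.

(⟹) This fails. Under s = F, r = F, u = F, the left side is true but the right side is false.

(⟸) Assume the antecedent. If s is true, the antecedent forces (s = T, r = F, u = T), and ((s ∧ u) ∨ u) ∨ ¬r holds there. If s is false, the antecedent forces (s = F, r = F, u = T), and ((s ∧ u) ∨ u) ∨ ¬r holds there. Either way ((s ∧ u) ∨ u) ∨ ¬r holds.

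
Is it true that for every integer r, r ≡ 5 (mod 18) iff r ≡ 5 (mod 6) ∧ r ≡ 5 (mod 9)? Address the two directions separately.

The biconditional holds.

(→) Suppose r ≡ 5 (mod 18); write r = 18j + 5. Since 6 ∣ 18, reducing mod 6 gives r ≡ 5 (mod 6); since 9 ∣ 18, reducing mod 9 gives r ≡ 5 (mod 9).

(←) Conversely, if r ≡ 5 (mod 6) and r ≡ 5 (mod 9), then by the Chinese remainder theorem r ≡ 5 (mod 18). This is exactly r ≡ 5 (mod 18).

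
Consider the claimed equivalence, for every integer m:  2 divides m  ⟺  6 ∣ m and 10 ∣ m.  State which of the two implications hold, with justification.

Not equivalent: only (⇐) holds.

[⇒] This fails: take m = 2. Certainly 2 ∣ 2, but 6 ∤ 2.

[⇐] Suppose 6 ∣ m and 10 ∣ m. Any common multiple of 6 and 10 is a multiple of their lcm; here lcm(6, 10) = 6·10/gcd(6, 10) = 60/2 = 30, so 30 ∣ m. Since 2 ∣ 30, it follows that 2 ∣ m.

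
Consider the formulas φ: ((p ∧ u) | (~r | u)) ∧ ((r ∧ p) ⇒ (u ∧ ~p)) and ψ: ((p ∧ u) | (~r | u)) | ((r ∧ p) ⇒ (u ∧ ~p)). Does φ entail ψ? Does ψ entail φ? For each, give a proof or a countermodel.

(⇐) This fails. Under u = F, p = F, r = T, the left side is false but the right side is true.

(⇒) Assume the antecedent. If u is true, the consequent reduces to true regardless of the other variables. If u is false, the antecedent forces (u = F, p = F, r = F) or (u = F, p = T, r = F), and the consequent holds there. Either way the consequent holds.

Only the forward direction holds.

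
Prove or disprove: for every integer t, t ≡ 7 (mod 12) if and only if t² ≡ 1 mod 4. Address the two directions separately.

Not equivalent: only (⇒) holds.

Forward direction. Suppose t ≡ 7 (mod 12). Then t² ≡ 7² = 49 (mod 12), and since 4 ∣ 12, also t² ≡ 1 (mod 4).

Converse. This fails: take t = 1. Then 1² = 1 ≡ 1 (mod 4), yet 1 ≡ 1 (mod 12), not 7.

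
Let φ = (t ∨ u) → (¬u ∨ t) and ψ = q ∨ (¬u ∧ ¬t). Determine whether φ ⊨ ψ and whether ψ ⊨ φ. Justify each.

Neither direction holds.

[⇒] This fails. Under u = F, t = T, q = F, the left side is true but the right side is false.

[⇐] This fails. Under u = T, t = F, q = T, the left side is false but the right side is true.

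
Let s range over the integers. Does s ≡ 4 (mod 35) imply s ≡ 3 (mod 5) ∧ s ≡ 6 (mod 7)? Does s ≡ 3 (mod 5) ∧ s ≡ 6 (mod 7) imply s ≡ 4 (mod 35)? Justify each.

Neither implication holds.

(→) This fails: s = 4 gives 4 ≡ 4 (mod 35) but 4 ≡ 4 (mod 5), so the conjunction on the right does not hold.

(←) This fails: s = 13 satisfies both congruences on the right (13 ≡ 3 mod 5 and 13 ≡ 6 mod 7) yet 13 ≡ 13 (mod 35), not 4.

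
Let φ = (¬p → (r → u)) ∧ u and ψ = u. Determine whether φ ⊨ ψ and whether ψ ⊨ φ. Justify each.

The biconditional holds.

(→) Assume the antecedent. If p is true, the antecedent forces (p = T, r = F, u = T) or (p = T, r = T, u = T), and u holds there. If p is false, the antecedent forces (p = F, r = F, u = T) or (p = F, r = T, u = T), and u holds there. Either way u holds.

(←) Assume the antecedent. If p is true, the antecedent forces (p = T, r = F, u = T) or (p = T, r = T, u = T), and (¬p → (r → u)) ∧ u holds there. If p is false, the antecedent forces (p = F, r = F, u = T) or (p = F, r = T, u = T), and (¬p → (r → u)) ∧ u holds there. Either way (¬p → (r → u)) ∧ u holds.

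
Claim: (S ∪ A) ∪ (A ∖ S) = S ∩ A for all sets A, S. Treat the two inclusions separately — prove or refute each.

(⊆) fails; (⊇) holds.

Forward inclusion. This inclusion fails. Take A = {1}, S = ∅; then 1 ∈ (S ∪ A) ∪ (A ∖ S) but 1 ∉ S ∩ A.

Reverse inclusion. Let x ∈ S ∩ A. Then x ∈ A ∩ S, from which x ∈ (S ∪ A) ∪ (A ∖ S).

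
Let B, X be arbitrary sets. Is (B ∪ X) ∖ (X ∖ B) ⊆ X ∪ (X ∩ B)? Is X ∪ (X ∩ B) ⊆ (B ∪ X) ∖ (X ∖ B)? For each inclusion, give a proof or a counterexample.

(⊆) fails and (⊇) fails.

(⟹) This inclusion fails. Take B = {1}, X = ∅; then 1 ∈ (B ∪ X) ∖ (X ∖ B) but 1 ∉ X ∪ (X ∩ B).

(⟸) This inclusion fails. Take B = ∅, X = {1}; then 1 ∈ X ∪ (X ∩ B) but 1 ∉ (B ∪ X) ∖ (X ∖ B).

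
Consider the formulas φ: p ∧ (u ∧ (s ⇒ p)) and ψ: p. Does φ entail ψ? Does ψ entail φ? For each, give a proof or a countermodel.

[⇒] Assume the antecedent. If p is true, p reduces to true regardless of the other variables. If p is false, the antecedent cannot hold. Either way p holds.

[⇐] This fails. Under p = T, u = F, s = F, the left side is false but the right side is true.

Not equivalent: only (⇒) holds.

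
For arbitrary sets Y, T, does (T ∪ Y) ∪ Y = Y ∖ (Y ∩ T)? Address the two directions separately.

(⊆) This inclusion fails. Take Y = ∅, T = {1}; then 1 ∈ (T ∪ Y) ∪ Y but 1 ∉ Y ∖ (Y ∩ T).

(⊇) Let x ∈ Y ∖ (Y ∩ T). Then x ∈ Y and x ∉ T, from which x ∈ (T ∪ Y) ∪ Y.

The sets are not equal: only the reverse inclusion holds.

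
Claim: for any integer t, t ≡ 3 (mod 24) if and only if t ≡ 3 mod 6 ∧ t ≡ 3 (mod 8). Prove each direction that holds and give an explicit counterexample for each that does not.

(⟸) If t ≡ 3 (mod 6) and t ≡ 3 (mod 8), then by the Chinese remainder theorem t ≡ 3 (mod 24). This is exactly t ≡ 3 (mod 24).

(⟹) Suppose t ≡ 3 (mod 24); write t = 24j + 3. Since 6 ∣ 24, reducing mod 6 gives t ≡ 3 (mod 6); since 8 ∣ 24, reducing mod 8 gives t ≡ 3 (mod 8).

Both directions hold; the statement is true.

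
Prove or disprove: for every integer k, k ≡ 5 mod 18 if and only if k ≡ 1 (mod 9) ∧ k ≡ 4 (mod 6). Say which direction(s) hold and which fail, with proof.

(⇒) fails and (⇐) fails.

Forward direction. This fails: k = 5 gives 5 ≡ 5 (mod 18) but 5 ≡ 5 (mod 9), so the conjunction on the right does not hold.

Converse. This fails: k = 10 satisfies both congruences on the right (10 ≡ 1 mod 9 and 10 ≡ 4 mod 6) yet 10 ≡ 10 (mod 18), not 5.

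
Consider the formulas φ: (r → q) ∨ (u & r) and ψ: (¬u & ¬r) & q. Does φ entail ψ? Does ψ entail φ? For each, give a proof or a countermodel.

Not equivalent: only (⇐) holds.

(←) Assume the antecedent. If u is true, the antecedent cannot hold. If u is false, the antecedent forces (u = F, r = F, q = T), and (r → q) ∨ (u & r) holds there. Either way (r → q) ∨ (u & r) holds.

(→) This fails. Under u = F, r = F, q = F, the left side is true but the right side is false.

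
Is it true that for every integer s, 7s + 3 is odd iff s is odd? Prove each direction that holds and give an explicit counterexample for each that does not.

Both directions fail.

(⟹) This fails: s = 4 gives 7s + 3 = 31, which is odd, but 4 is even, not odd.

(⟸) This also fails: s = 5 is odd, but 7s + 3 = 38 is even, not odd.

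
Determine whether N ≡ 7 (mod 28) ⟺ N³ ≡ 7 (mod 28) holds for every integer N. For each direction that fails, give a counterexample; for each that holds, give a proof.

(→) Suppose N ≡ 7 (mod 28). Write N = 28j + 7. Then (28j + 7)³ = 21952j³ + 16464j² + 4116j + 343 = 28(784j³ + 588j² + 147j + 12) + 7, so N³ ≡ 7 (mod 28).

(←) Conversely, suppose N³ ≡ 7 (mod 28). The only residue r in {0, …, 27} with r³ ≡ 7 (mod 28) is r = 7, so N ≡ 7 (mod 28).

Both implications hold.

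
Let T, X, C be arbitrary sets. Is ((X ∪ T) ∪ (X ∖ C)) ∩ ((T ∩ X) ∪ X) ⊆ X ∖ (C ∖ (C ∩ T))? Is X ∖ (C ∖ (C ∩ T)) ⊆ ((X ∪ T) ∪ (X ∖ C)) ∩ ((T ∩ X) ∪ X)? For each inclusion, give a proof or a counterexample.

(⊆) fails; (⊇) holds.

(⊇) Let x ∈ X ∖ (C ∖ (C ∩ T)). Then either x ∈ X and x ∉ T, C; or x ∈ T ∩ X and x ∉ C; or x ∈ T ∩ X ∩ C. In each case x ∈ ((X ∪ T) ∪ (X ∖ C)) ∩ ((T ∩ X) ∪ X), so X ∖ (C ∖ (C ∩ T)) ⊆ ((X ∪ T) ∪ (X ∖ C)) ∩ ((T ∩ X) ∪ X).

(⊆) This inclusion fails. Take T = ∅, X = {1}, C = {1}; then 1 ∈ ((X ∪ T) ∪ (X ∖ C)) ∩ ((T ∩ X) ∪ X) but 1 ∉ X ∖ (C ∖ (C ∩ T)).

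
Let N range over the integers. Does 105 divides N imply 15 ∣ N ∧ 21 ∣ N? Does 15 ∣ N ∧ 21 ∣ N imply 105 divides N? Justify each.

The biconditional holds.

[⇒] If 105 ∣ N, write N = 105q. Since 105 = 7·15, N = 15·(7q), so 15 ∣ N; and since 105 = 5·21, N = 21·(5q), so 21 ∣ N.

[⇐] Suppose 15 ∣ N and 21 ∣ N. Any common multiple of 15 and 21 is a multiple of their lcm; here lcm(15, 21) = 15·21/gcd(15, 21) = 315/3 = 105, so 105 ∣ N.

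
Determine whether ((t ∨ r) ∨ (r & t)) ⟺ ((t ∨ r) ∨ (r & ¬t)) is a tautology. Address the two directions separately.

Converse. Assume the antecedent. If r is true, (t ∨ r) ∨ (r & t) reduces to true regardless of the other variables. If r is false, the antecedent forces (r = F, t = T), and (t ∨ r) ∨ (r & t) holds there. Either way (t ∨ r) ∨ (r & t) holds.

Forward direction. Assume the antecedent. If r is true, (t ∨ r) ∨ (r & ¬t) reduces to true regardless of the other variables. If r is false, the antecedent forces (r = F, t = T), and (t ∨ r) ∨ (r & ¬t) holds there. Either way (t ∨ r) ∨ (r & ¬t) holds.

Both implications hold.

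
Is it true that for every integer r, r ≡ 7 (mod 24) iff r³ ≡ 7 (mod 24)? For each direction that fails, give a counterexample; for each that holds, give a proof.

(⟸) Suppose r³ ≡ 7 (mod 24). The only residue r in {0, …, 23} with r³ ≡ 7 (mod 24) is r = 7, so r ≡ 7 (mod 24).

(⟹) Suppose r ≡ 7 (mod 24). Write r = 24j + 7. Then (24j + 7)³ = 13824j³ + 12096j² + 3528j + 343 = 24(576j³ + 504j² + 147j + 14) + 7, so r³ ≡ 7 (mod 24).

Equivalent; both directions hold.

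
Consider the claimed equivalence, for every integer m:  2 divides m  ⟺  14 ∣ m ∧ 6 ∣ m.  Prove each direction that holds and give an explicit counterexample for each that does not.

Not equivalent: only (⇐) holds.

(⟸) Suppose 14 ∣ m and 6 ∣ m. Any common multiple of 14 and 6 is a multiple of their lcm; here lcm(14, 6) = 14·6/gcd(14, 6) = 84/2 = 42, so 42 ∣ m. Since 2 ∣ 42, it follows that 2 ∣ m.

(⟹) This fails: take m = 2. Certainly 2 ∣ 2, but 14 ∤ 2.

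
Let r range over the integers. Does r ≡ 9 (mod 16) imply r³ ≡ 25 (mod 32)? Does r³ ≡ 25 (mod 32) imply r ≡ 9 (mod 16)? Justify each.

(⇒) fails; (⇐) holds.

[⇒] This fails: take r = 25. Then 25 ≡ 9 (mod 16), but 25³ = 15625 ≡ 9 (mod 32), not 25.

[⇐] Conversely, the residues r modulo 32 with r³ ≡ 25 (mod 32) are exactly {9}, and each is ≡ 9 (mod 16).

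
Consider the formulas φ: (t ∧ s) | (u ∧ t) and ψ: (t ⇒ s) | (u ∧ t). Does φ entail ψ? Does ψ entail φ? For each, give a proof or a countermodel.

Forward direction. Assume the antecedent. If u is true, (t ⇒ s) | (u ∧ t) reduces to true regardless of the other variables. If u is false, the antecedent forces (t = T, u = F, s = T), and (t ⇒ s) | (u ∧ t) holds there. Either way (t ⇒ s) | (u ∧ t) holds.

Converse. This fails. Under t = F, u = F, s = F, the left side is false but the right side is true.

Only the forward direction holds.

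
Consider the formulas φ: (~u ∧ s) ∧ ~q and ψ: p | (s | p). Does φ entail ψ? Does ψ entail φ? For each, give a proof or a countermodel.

The forward direction holds; the converse fails.

[⇒] Assume the antecedent. If q is true, the antecedent cannot hold. If q is false, the antecedent forces (q = F, u = F, p = F, s = T) or (q = F, u = F, p = T, s = T), and p | (s | p) holds there. Either way p | (s | p) holds.

[⇐] This fails. Under q = F, u = F, p = T, s = F, the left side is false but the right side is true.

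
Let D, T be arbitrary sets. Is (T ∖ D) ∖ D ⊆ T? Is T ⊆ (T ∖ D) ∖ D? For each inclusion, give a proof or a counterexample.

Only the forward inclusion holds.

(⟹) Let x ∈ (T ∖ D) ∖ D. Then x ∈ T and x ∉ D, from which x ∈ T.

(⟸) This inclusion fails. Take D = {1}, T = {1}; then 1 ∈ T but 1 ∉ (T ∖ D) ∖ D.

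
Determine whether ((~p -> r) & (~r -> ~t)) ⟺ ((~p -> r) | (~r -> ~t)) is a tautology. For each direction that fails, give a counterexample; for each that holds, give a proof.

(→) Assume the antecedent. If r is true, (~p -> r) | (~r -> ~t) reduces to true regardless of the other variables. If r is false, the antecedent forces (r = F, t = F, p = T), and (~p -> r) | (~r -> ~t) holds there. Either way (~p -> r) | (~r -> ~t) holds.

(←) This fails. Under r = F, t = F, p = F, the left side is false but the right side is true.

Only the forward implication holds.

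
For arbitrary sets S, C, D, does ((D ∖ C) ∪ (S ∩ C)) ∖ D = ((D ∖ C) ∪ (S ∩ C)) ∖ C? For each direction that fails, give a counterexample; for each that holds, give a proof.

Neither inclusion holds.

(⊆) This inclusion fails. Take S = {1}, C = {1}, D = ∅; then 1 ∈ ((D ∖ C) ∪ (S ∩ C)) ∖ D but 1 ∉ ((D ∖ C) ∪ (S ∩ C)) ∖ C.

(⊇) This inclusion fails. Take S = ∅, C = ∅, D = {1}; then 1 ∈ ((D ∖ C) ∪ (S ∩ C)) ∖ C but 1 ∉ ((D ∖ C) ∪ (S ∩ C)) ∖ D.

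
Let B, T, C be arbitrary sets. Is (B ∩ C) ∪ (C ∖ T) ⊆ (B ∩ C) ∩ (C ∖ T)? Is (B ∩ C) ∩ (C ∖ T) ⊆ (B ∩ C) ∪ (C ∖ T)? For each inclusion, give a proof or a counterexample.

(⊆) fails; (⊇) holds.

Forward inclusion. This inclusion fails. Take B = ∅, T = ∅, C = {1}; then 1 ∈ (B ∩ C) ∪ (C ∖ T) but 1 ∉ (B ∩ C) ∩ (C ∖ T).

Reverse inclusion. Let x ∈ (B ∩ C) ∩ (C ∖ T). Then x ∈ B ∩ C and x ∉ T, from which x ∈ (B ∩ C) ∪ (C ∖ T).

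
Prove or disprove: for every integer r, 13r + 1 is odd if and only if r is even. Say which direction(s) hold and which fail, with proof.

[⇒] Suppose 13r + 1 is odd. Since 13 is odd, 13r and r have the same parity, so 13r + 1 ≡ r + 1 (mod 2). As 1 is odd, 13r + 1 is odd exactly when r is even. Thus r is even.

[⇐] Conversely, suppose r is even; write r = 2j. Then 13r + 1 = 13·(2j) + 1 = 2·13j + 1, which is odd.

Both directions hold; the statement is true.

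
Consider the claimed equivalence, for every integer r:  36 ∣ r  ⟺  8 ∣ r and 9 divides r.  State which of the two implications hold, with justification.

The forward direction fails; the converse holds.

(⇒) This fails: take r = 36. Certainly 36 ∣ 36, but 8 ∤ 36.

(⇐) Suppose 8 ∣ r and 9 ∣ r. Any common multiple of 8 and 9 is a multiple of their lcm; here gcd(8, 9) = 1, so lcm(8, 9) = 8·9 = 72, so 72 ∣ r. Since 36 ∣ 72, it follows that 36 ∣ r.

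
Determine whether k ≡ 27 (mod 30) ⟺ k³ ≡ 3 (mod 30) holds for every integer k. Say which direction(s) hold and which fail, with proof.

Both implications hold.

Forward direction. Suppose k ≡ 27 (mod 30). Write k = 30j + 27. Then (30j + 27)³ = 27000j³ + 72900j² + 65610j + 19683 = 30(900j³ + 2430j² + 2187j + 656) + 3, so k³ ≡ 3 (mod 30).

Converse. Suppose k³ ≡ 3 (mod 30). The only residue r in {0, …, 29} with r³ ≡ 3 (mod 30) is r = 27, so k ≡ 27 (mod 30).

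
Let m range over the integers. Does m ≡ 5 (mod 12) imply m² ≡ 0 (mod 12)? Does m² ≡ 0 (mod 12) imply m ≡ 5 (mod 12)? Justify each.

Neither implication holds.

Forward direction. This fails: take m = 5. Then 5 ≡ 5 (mod 12), but 5² = 25 ≡ 1 (mod 12), not 0.

Converse. This fails: take m = 0. Then 0² = 0 ≡ 0 (mod 12), yet 0 ≡ 0 (mod 12), not 5.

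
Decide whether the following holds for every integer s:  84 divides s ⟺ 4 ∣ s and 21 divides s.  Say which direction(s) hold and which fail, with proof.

Both implications hold.

(→) If 84 ∣ s, write s = 84q. Since 84 = 21·4, s = 4·(21q), so 4 ∣ s; and since 84 = 4·21, s = 21·(4q), so 21 ∣ s.

(←) Suppose 4 ∣ s and 21 ∣ s. Any common multiple of 4 and 21 is a multiple of their lcm; here gcd(4, 21) = 1, so lcm(4, 21) = 4·21 = 84, so 84 ∣ s.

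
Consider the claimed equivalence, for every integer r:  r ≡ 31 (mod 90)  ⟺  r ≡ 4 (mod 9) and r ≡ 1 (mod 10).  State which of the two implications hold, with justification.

[⇒] Suppose r ≡ 31 (mod 90); write r = 90j + 31. Since 9 ∣ 90, reducing mod 9 gives r ≡ 31 ≡ 4 (mod 9); since 10 ∣ 90, reducing mod 10 gives r ≡ 31 ≡ 1 (mod 10).

[⇐] Conversely, if r ≡ 4 (mod 9) and r ≡ 1 (mod 10), then by the Chinese remainder theorem r ≡ 31 (mod 90). This is exactly r ≡ 31 (mod 90).

The biconditional holds.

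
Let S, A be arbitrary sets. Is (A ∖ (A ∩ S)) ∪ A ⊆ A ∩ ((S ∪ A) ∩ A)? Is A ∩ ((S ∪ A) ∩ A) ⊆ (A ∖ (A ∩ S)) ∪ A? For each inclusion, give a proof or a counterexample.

Both inclusions hold; the sets are equal.

(⟸) Let x ∈ A ∩ ((S ∪ A) ∩ A). Then either x ∈ A and x ∉ S; or x ∈ S ∩ A. In each case x ∈ (A ∖ (A ∩ S)) ∪ A, so A ∩ ((S ∪ A) ∩ A) ⊆ (A ∖ (A ∩ S)) ∪ A.

(⟹) Let x ∈ (A ∖ (A ∩ S)) ∪ A. Then either x ∈ A and x ∉ S; or x ∈ S ∩ A. In each case x ∈ A ∩ ((S ∪ A) ∩ A), so (A ∖ (A ∩ S)) ∪ A ⊆ A ∩ ((S ∪ A) ∩ A).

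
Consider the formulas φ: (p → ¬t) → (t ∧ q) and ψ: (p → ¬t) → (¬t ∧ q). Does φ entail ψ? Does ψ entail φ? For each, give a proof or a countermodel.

Forward direction. This fails. Under p = F, q = T, t = T, the left side is true but the right side is false.

Converse. This fails. Under p = F, q = T, t = F, the left side is false but the right side is true.

Neither implication holds.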